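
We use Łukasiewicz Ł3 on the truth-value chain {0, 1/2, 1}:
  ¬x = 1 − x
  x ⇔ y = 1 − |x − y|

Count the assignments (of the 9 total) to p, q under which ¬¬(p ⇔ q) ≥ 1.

p = 0, q = 0 ↦ 1  ≥
p = 0, q = 1/2 ↦ 1/2  <
p = 0, q = 1 ↦ 0  <
p = 1/2, q = 0 ↦ 1/2  <
p = 1/2, q = 1/2 ↦ 1  ≥
p = 1/2, q = 1 ↦ 1/2  <
p = 1, q = 0 ↦ 0  <
p = 1, q = 1/2 ↦ 1/2  <
p = 1, q = 1 ↦ 1  ≥
So 3 of the 9 assignments meet the threshold.

3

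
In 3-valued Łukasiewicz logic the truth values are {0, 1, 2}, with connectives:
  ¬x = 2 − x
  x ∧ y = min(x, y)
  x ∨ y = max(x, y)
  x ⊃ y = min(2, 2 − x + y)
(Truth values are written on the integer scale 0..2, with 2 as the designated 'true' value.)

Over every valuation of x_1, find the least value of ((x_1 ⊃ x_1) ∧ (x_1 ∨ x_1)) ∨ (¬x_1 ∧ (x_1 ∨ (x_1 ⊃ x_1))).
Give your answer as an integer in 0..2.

Take x_1 = 1:
x_1 ⊃ x_1 = 1 ⊃ 1 = 2
x_1 ∨ x_1 = 1 ∨ 1 = 1
(x_1 ⊃ x_1) ∧ (x_1 ∨ x_1) = 2 ∧ 1 = 1
¬x_1 = ¬1 = 1
x_1 ⊃ x_1 = 1 ⊃ 1 = 2
x_1 ∨ (x_1 ⊃ x_1) = 1 ∨ 2 = 2
¬x_1 ∧ (x_1 ∨ (x_1 ⊃ x_1)) = 1 ∧ 2 = 1
((x_1 ⊃ x_1) ∧ (x_1 ∨ x_1)) ∨ (¬x_1 ∧ (x_1 ∨ (x_1 ⊃ x_1))) = 1 ∨ 1 = 1
No assignment yields a value below 1, so this is the minimum.

1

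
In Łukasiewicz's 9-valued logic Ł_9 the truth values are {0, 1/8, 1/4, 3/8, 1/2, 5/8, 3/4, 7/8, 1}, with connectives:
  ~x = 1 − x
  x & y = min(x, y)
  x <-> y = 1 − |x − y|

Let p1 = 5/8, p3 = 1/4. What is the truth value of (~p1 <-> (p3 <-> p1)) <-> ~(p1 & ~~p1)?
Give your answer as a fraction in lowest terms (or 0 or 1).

~p1 = ~5/8 = 3/8
p3 <-> p1 = 1/4 <-> 5/8 = 5/8
~p1 <-> (p3 <-> p1) = 3/8 <-> 5/8 = 3/4
~p1 = ~5/8 = 3/8
~~p1 = ~3/8 = 5/8
p1 & ~~p1 = 5/8 & 5/8 = 5/8
~(p1 & ~~p1) = ~5/8 = 3/8
(~p1 <-> (p3 <-> p1)) <-> ~(p1 & ~~p1) = 3/4 <-> 3/8 = 5/8

5/8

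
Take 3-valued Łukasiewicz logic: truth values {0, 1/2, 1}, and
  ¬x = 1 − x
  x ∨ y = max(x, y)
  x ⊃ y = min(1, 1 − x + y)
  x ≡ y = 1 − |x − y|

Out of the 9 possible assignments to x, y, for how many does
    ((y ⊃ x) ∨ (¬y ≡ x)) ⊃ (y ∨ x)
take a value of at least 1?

x = 0, y = 0 ↦ 0  <
x = 0, y = 1/2 ↦ 1  ≥
x = 0, y = 1 ↦ 1  ≥
x = 1/2, y = 0 ↦ 1/2  <
x = 1/2, y = 1/2 ↦ 1/2  <
x = 1/2, y = 1 ↦ 1  ≥
x = 1, y = 0 ↦ 1  ≥
x = 1, y = 1/2 ↦ 1  ≥
x = 1, y = 1 ↦ 1  ≥
So 6 of the 9 assignments meet the threshold.

6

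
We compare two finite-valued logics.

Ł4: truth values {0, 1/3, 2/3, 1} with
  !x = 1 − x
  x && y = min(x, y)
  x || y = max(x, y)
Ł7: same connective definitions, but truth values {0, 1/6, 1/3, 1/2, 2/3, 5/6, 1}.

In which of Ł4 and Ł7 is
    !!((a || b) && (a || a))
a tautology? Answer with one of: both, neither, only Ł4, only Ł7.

In Ł4: at a = 0, b = 0 the value is 0 — not a tautology.
In Ł7: at a = 0, b = 0 the value is 0 — not a tautology.

neither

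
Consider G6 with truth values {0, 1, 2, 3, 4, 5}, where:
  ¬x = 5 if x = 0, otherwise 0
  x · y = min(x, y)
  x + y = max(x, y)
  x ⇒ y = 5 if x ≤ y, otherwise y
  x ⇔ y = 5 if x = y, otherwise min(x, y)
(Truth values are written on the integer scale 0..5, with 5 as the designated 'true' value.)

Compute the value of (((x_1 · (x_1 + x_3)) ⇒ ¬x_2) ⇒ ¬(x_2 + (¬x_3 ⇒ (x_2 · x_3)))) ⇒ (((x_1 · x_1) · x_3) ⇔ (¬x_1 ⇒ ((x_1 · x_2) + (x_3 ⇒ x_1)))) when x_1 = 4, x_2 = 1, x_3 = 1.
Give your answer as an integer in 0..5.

x_1 + x_3 = 4 + 1 = 4
x_1 · (x_1 + x_3) = 4 · 4 = 4
¬x_2 = ¬1 = 0
(x_1 · (x_1 + x_3)) ⇒ ¬x_2 = 4 ⇒ 0 = 0
¬x_3 = ¬1 = 0
x_2 · x_3 = 1 · 1 = 1
¬x_3 ⇒ (x_2 · x_3) = 0 ⇒ 1 = 5
x_2 + (¬x_3 ⇒ (x_2 · x_3)) = 1 + 5 = 5
¬(x_2 + (¬x_3 ⇒ (x_2 · x_3))) = ¬5 = 0
((x_1 · (x_1 + x_3)) ⇒ ¬x_2) ⇒ ¬(x_2 + (¬x_3 ⇒ (x_2 · x_3))) = 0 ⇒ 0 = 5
x_1 · x_1 = 4 · 4 = 4
(x_1 · x_1) · x_3 = 4 · 1 = 1
¬x_1 = ¬4 = 0
x_1 · x_2 = 4 · 1 = 1
x_3 ⇒ x_1 = 1 ⇒ 4 = 5
(x_1 · x_2) + (x_3 ⇒ x_1) = 1 + 5 = 5
¬x_1 ⇒ ((x_1 · x_2) + (x_3 ⇒ x_1)) = 0 ⇒ 5 = 5
((x_1 · x_1) · x_3) ⇔ (¬x_1 ⇒ ((x_1 · x_2) + (x_3 ⇒ x_1))) = 1 ⇔ 5 = 1
(((x_1 · (x_1 + x_3)) ⇒ ¬x_2) ⇒ ¬(x_2 + (¬x_3 ⇒ (x_2 · x_3)))) ⇒ (((x_1 · x_1) · x_3) ⇔ (¬x_1 ⇒ ((x_1 · x_2) + (x_3 ⇒ x_1)))) = 5 ⇒ 1 = 1

1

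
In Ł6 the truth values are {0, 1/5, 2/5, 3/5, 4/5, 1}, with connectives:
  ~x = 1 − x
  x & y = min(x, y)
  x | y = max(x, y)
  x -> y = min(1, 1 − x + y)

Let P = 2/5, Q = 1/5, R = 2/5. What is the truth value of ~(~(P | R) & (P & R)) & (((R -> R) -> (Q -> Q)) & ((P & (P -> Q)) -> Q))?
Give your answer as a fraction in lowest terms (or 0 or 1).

3/5

P | R = 2/5 | 2/5 = 2/5
~(P | R) = ~2/5 = 3/5
P & R = 2/5 & 2/5 = 2/5
~(P | R) & (P & R) = 3/5 & 2/5 = 2/5
~(~(P | R) & (P & R)) = ~2/5 = 3/5
R -> R = 2/5 -> 2/5 = 1
Q -> Q = 1/5 -> 1/5 = 1
(R -> R) -> (Q -> Q) = 1 -> 1 = 1
P -> Q = 2/5 -> 1/5 = 4/5
P & (P -> Q) = 2/5 & 4/5 = 2/5
(P & (P -> Q)) -> Q = 2/5 -> 1/5 = 4/5
((R -> R) -> (Q -> Q)) & ((P & (P -> Q)) -> Q) = 1 & 4/5 = 4/5
~(~(P | R) & (P & R)) & (((R -> R) -> (Q -> Q)) & ((P & (P -> Q)) -> Q)) = 3/5 & 4/5 = 3/5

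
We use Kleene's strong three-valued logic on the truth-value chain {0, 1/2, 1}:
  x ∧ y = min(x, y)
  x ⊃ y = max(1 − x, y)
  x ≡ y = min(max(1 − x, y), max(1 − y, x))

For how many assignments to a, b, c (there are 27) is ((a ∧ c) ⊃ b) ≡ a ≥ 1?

5

value 1: 5 assignments (counts)
value 1/2: 12 assignments
value 0: 10 assignments
So 5 of the 27 assignments meet the threshold.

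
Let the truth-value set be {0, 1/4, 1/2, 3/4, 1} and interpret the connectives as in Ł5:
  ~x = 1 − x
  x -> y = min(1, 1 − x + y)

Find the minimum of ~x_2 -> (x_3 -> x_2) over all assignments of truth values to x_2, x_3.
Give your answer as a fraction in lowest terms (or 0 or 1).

Take x_2 = 0, x_3 = 1:
~x_2 = ~0 = 1
x_3 -> x_2 = 1 -> 0 = 0
~x_2 -> (x_3 -> x_2) = 1 -> 0 = 0
No assignment yields a value below 0, so this is the minimum.

0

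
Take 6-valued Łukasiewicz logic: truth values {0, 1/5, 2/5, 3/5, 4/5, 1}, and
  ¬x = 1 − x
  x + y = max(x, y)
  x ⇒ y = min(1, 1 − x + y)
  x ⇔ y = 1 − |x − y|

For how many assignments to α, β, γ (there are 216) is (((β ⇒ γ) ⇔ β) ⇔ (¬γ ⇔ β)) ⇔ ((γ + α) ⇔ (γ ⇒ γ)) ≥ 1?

value 1: 25 assignments (counts)
value 4/5: 89 assignments
value 3/5: 37 assignments
value 2/5: 43 assignments
value 1/5: 8 assignments
value 0: 14 assignments
So 25 of the 216 assignments meet the threshold.

25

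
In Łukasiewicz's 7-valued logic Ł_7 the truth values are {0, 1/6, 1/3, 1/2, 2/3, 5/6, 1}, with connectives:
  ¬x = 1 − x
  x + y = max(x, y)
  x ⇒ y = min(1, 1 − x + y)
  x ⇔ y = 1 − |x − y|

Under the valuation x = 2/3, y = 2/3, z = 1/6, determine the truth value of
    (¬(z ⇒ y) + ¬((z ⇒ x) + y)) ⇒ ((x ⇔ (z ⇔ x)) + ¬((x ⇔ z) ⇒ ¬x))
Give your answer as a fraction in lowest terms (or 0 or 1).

z ⇒ y = 1/6 ⇒ 2/3 = 1
¬(z ⇒ y) = ¬1 = 0
z ⇒ x = 1/6 ⇒ 2/3 = 1
(z ⇒ x) + y = 1 + 2/3 = 1
¬((z ⇒ x) + y) = ¬1 = 0
¬(z ⇒ y) + ¬((z ⇒ x) + y) = 0 + 0 = 0
z ⇔ x = 1/6 ⇔ 2/3 = 1/2
x ⇔ (z ⇔ x) = 2/3 ⇔ 1/2 = 5/6
x ⇔ z = 2/3 ⇔ 1/6 = 1/2
¬x = ¬2/3 = 1/3
(x ⇔ z) ⇒ ¬x = 1/2 ⇒ 1/3 = 5/6
¬((x ⇔ z) ⇒ ¬x) = ¬5/6 = 1/6
(x ⇔ (z ⇔ x)) + ¬((x ⇔ z) ⇒ ¬x) = 5/6 + 1/6 = 5/6
(¬(z ⇒ y) + ¬((z ⇒ x) + y)) ⇒ ((x ⇔ (z ⇔ x)) + ¬((x ⇔ z) ⇒ ¬x)) = 0 ⇒ 5/6 = 1

1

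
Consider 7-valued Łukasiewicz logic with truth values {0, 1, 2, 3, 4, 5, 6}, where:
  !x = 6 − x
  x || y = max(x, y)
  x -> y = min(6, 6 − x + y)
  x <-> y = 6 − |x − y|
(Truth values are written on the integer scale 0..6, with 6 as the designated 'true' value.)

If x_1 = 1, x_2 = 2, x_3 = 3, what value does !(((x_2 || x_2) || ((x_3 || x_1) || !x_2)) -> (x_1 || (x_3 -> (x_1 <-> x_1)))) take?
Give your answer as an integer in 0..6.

0

x_2 || x_2 = 2 || 2 = 2
x_3 || x_1 = 3 || 1 = 3
!x_2 = !2 = 4
(x_3 || x_1) || !x_2 = 3 || 4 = 4
(x_2 || x_2) || ((x_3 || x_1) || !x_2) = 2 || 4 = 4
x_1 <-> x_1 = 1 <-> 1 = 6
x_3 -> (x_1 <-> x_1) = 3 -> 6 = 6
x_1 || (x_3 -> (x_1 <-> x_1)) = 1 || 6 = 6
((x_2 || x_2) || ((x_3 || x_1) || !x_2)) -> (x_1 || (x_3 -> (x_1 <-> x_1))) = 4 -> 6 = 6
!(((x_2 || x_2) || ((x_3 || x_1) || !x_2)) -> (x_1 || (x_3 -> (x_1 <-> x_1)))) = !6 = 0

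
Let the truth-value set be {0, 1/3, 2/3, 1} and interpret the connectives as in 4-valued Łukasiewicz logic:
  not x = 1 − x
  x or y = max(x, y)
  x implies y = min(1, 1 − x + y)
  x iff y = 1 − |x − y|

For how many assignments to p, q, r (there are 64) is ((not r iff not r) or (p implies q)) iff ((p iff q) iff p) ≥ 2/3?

value 1: 20 assignments (counts)
value 2/3: 24 assignments (counts)
value 1/3: 12 assignments
value 0: 8 assignments
So 44 of the 64 assignments meet the threshold.

44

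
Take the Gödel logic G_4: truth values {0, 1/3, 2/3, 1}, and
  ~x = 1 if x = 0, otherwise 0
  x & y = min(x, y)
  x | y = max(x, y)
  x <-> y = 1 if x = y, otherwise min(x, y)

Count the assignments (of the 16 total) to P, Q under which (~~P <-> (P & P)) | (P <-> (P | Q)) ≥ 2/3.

14

P = 0, Q = 0 ↦ 1  ≥
P = 0, Q = 1/3 ↦ 1  ≥
P = 0, Q = 2/3 ↦ 1  ≥
P = 0, Q = 1 ↦ 1  ≥
P = 1/3, Q = 0 ↦ 1  ≥
P = 1/3, Q = 1/3 ↦ 1  ≥
P = 1/3, Q = 2/3 ↦ 1/3  <
P = 1/3, Q = 1 ↦ 1/3  <
P = 2/3, Q = 0 ↦ 1  ≥
P = 2/3, Q = 1/3 ↦ 1  ≥
P = 2/3, Q = 2/3 ↦ 1  ≥
P = 2/3, Q = 1 ↦ 2/3  ≥
P = 1, Q = 0 ↦ 1  ≥
P = 1, Q = 1/3 ↦ 1  ≥
P = 1, Q = 2/3 ↦ 1  ≥
P = 1, Q = 1 ↦ 1  ≥
So 14 of the 16 assignments meet the threshold.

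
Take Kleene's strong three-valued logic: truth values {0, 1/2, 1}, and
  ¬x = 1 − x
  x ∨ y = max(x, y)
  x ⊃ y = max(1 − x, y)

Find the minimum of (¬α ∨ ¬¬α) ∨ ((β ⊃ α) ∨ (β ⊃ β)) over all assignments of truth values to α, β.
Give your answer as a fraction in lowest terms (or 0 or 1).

Take α = 1/2, β = 1/2:
¬α = ¬1/2 = 1/2
¬α = ¬1/2 = 1/2
¬¬α = ¬1/2 = 1/2
¬α ∨ ¬¬α = 1/2 ∨ 1/2 = 1/2
β ⊃ α = 1/2 ⊃ 1/2 = 1/2
β ⊃ β = 1/2 ⊃ 1/2 = 1/2
(β ⊃ α) ∨ (β ⊃ β) = 1/2 ∨ 1/2 = 1/2
(¬α ∨ ¬¬α) ∨ ((β ⊃ α) ∨ (β ⊃ β)) = 1/2 ∨ 1/2 = 1/2
No assignment yields a value below 1/2, so this is the minimum.

1/2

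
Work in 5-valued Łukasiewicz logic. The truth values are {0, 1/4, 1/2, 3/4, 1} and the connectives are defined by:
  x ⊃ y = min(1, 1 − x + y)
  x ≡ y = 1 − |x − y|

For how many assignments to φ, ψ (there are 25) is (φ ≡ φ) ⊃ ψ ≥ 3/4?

10

value 1: 5 assignments (counts)
value 3/4: 5 assignments (counts)
value 1/2: 5 assignments
value 1/4: 5 assignments
value 0: 5 assignments
So 10 of the 25 assignments meet the threshold.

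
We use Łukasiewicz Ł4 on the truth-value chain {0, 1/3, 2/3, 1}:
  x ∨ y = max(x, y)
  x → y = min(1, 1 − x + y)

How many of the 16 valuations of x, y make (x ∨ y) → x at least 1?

x = 0, y = 0 ↦ 1  ≥
x = 0, y = 1/3 ↦ 2/3  <
x = 0, y = 2/3 ↦ 1/3  <
x = 0, y = 1 ↦ 0  <
x = 1/3, y = 0 ↦ 1  ≥
x = 1/3, y = 1/3 ↦ 1  ≥
x = 1/3, y = 2/3 ↦ 2/3  <
x = 1/3, y = 1 ↦ 1/3  <
x = 2/3, y = 0 ↦ 1  ≥
x = 2/3, y = 1/3 ↦ 1  ≥
x = 2/3, y = 2/3 ↦ 1  ≥
x = 2/3, y = 1 ↦ 2/3  <
x = 1, y = 0 ↦ 1  ≥
x = 1, y = 1/3 ↦ 1  ≥
x = 1, y = 2/3 ↦ 1  ≥
x = 1, y = 1 ↦ 1  ≥
So 10 of the 16 assignments meet the threshold.

10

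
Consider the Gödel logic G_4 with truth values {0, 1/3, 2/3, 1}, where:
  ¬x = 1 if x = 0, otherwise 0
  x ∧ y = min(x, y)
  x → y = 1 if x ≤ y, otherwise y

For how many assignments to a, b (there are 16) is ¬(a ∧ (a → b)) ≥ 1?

a = 0, b = 0 ↦ 1  ≥
a = 0, b = 1/3 ↦ 1  ≥
a = 0, b = 2/3 ↦ 1  ≥
a = 0, b = 1 ↦ 1  ≥
a = 1/3, b = 0 ↦ 1  ≥
a = 1/3, b = 1/3 ↦ 0  <
a = 1/3, b = 2/3 ↦ 0  <
a = 1/3, b = 1 ↦ 0  <
a = 2/3, b = 0 ↦ 1  ≥
a = 2/3, b = 1/3 ↦ 0  <
a = 2/3, b = 2/3 ↦ 0  <
a = 2/3, b = 1 ↦ 0  <
a = 1, b = 0 ↦ 1  ≥
a = 1, b = 1/3 ↦ 0  <
a = 1, b = 2/3 ↦ 0  <
a = 1, b = 1 ↦ 0  <
So 7 of the 16 assignments meet the threshold.

7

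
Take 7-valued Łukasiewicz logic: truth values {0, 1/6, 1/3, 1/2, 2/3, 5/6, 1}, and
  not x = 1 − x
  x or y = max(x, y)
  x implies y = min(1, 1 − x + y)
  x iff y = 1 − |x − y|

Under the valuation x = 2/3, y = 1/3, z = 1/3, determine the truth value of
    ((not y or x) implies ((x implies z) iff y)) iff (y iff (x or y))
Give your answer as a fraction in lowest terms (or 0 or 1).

not y = not 1/3 = 2/3
not y or x = 2/3 or 2/3 = 2/3
x implies z = 2/3 implies 1/3 = 2/3
(x implies z) iff y = 2/3 iff 1/3 = 2/3
(not y or x) implies ((x implies z) iff y) = 2/3 implies 2/3 = 1
x or y = 2/3 or 1/3 = 2/3
y iff (x or y) = 1/3 iff 2/3 = 2/3
((not y or x) implies ((x implies z) iff y)) iff (y iff (x or y)) = 1 iff 2/3 = 2/3

2/3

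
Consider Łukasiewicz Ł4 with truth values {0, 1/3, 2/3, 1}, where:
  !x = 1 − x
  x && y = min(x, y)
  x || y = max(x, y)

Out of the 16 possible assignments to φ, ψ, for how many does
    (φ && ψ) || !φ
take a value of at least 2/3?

φ = 0, ψ = 0 ↦ 1  ≥
φ = 0, ψ = 1/3 ↦ 1  ≥
φ = 0, ψ = 2/3 ↦ 1  ≥
φ = 0, ψ = 1 ↦ 1  ≥
φ = 1/3, ψ = 0 ↦ 2/3  ≥
φ = 1/3, ψ = 1/3 ↦ 2/3  ≥
φ = 1/3, ψ = 2/3 ↦ 2/3  ≥
φ = 1/3, ψ = 1 ↦ 2/3  ≥
φ = 2/3, ψ = 0 ↦ 1/3  <
φ = 2/3, ψ = 1/3 ↦ 1/3  <
φ = 2/3, ψ = 2/3 ↦ 2/3  ≥
φ = 2/3, ψ = 1 ↦ 2/3  ≥
φ = 1, ψ = 0 ↦ 0  <
φ = 1, ψ = 1/3 ↦ 1/3  <
φ = 1, ψ = 2/3 ↦ 2/3  ≥
φ = 1, ψ = 1 ↦ 1  ≥
So 12 of the 16 assignments meet the threshold.

12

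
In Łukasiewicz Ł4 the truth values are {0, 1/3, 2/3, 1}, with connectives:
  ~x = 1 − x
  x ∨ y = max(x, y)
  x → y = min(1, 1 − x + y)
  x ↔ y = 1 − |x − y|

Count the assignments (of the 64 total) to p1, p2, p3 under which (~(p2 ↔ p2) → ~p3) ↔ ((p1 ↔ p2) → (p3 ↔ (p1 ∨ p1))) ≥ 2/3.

56

value 1: 42 assignments (counts)
value 2/3: 14 assignments (counts)
value 1/3: 6 assignments
value 0: 2 assignments
So 56 of the 64 assignments meet the threshold.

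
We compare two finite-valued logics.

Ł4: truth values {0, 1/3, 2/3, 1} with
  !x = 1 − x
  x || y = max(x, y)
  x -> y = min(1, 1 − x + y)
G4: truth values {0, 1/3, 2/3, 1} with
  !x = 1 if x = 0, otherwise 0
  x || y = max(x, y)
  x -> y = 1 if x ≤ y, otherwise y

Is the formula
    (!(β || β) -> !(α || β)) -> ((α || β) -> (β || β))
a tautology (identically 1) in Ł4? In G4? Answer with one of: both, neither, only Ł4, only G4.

only Ł4

In Ł4: every assignment gives 1 — tautology.
In G4: at α = 2/3, β = 1/3 the value is 1/3 — not a tautology.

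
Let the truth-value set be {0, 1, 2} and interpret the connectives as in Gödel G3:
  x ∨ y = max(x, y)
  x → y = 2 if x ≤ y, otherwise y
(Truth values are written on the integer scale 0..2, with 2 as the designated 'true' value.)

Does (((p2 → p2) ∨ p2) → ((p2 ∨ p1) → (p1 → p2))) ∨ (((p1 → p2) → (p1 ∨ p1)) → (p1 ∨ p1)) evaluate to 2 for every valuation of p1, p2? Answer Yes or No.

No

Counterexample: take p1 = 1, p2 = 0.
p2 → p2 = 0 → 0 = 2
(p2 → p2) ∨ p2 = 2 ∨ 0 = 2
p2 ∨ p1 = 0 ∨ 1 = 1
p1 → p2 = 1 → 0 = 0
(p2 ∨ p1) → (p1 → p2) = 1 → 0 = 0
((p2 → p2) ∨ p2) → ((p2 ∨ p1) → (p1 → p2)) = 2 → 0 = 0
p1 → p2 = 1 → 0 = 0
p1 ∨ p1 = 1 ∨ 1 = 1
(p1 → p2) → (p1 ∨ p1) = 0 → 1 = 2
p1 ∨ p1 = 1 ∨ 1 = 1
((p1 → p2) → (p1 ∨ p1)) → (p1 ∨ p1) = 2 → 1 = 1
(((p2 → p2) ∨ p2) → ((p2 ∨ p1) → (p1 → p2))) ∨ (((p1 → p2) → (p1 ∨ p1)) → (p1 ∨ p1)) = 0 ∨ 1 = 1
This gives 1 ≠ 2.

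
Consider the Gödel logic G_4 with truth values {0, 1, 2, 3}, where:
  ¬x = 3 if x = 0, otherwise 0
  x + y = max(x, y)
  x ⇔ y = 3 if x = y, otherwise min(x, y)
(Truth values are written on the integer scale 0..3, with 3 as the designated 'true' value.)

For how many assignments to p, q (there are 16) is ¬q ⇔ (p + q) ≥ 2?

p = 0, q = 0 ↦ 0  <
p = 0, q = 1 ↦ 0  <
p = 0, q = 2 ↦ 0  <
p = 0, q = 3 ↦ 0  <
p = 1, q = 0 ↦ 1  <
p = 1, q = 1 ↦ 0  <
p = 1, q = 2 ↦ 0  <
p = 1, q = 3 ↦ 0  <
p = 2, q = 0 ↦ 2  ≥
p = 2, q = 1 ↦ 0  <
p = 2, q = 2 ↦ 0  <
p = 2, q = 3 ↦ 0  <
p = 3, q = 0 ↦ 3  ≥
p = 3, q = 1 ↦ 0  <
p = 3, q = 2 ↦ 0  <
p = 3, q = 3 ↦ 0  <
So 2 of the 16 assignments meet the threshold.

2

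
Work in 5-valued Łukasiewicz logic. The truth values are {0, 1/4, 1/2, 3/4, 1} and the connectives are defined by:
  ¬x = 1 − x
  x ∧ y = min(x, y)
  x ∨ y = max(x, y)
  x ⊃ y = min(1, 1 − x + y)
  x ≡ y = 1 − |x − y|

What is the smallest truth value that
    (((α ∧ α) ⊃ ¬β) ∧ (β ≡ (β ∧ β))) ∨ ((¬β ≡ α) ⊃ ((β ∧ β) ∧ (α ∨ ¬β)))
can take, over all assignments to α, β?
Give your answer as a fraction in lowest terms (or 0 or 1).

Take α = 1/4, β = 1:
α ∧ α = 1/4 ∧ 1/4 = 1/4
¬β = ¬1 = 0
(α ∧ α) ⊃ ¬β = 1/4 ⊃ 0 = 3/4
β ∧ β = 1 ∧ 1 = 1
β ≡ (β ∧ β) = 1 ≡ 1 = 1
((α ∧ α) ⊃ ¬β) ∧ (β ≡ (β ∧ β)) = 3/4 ∧ 1 = 3/4
¬β = ¬1 = 0
¬β ≡ α = 0 ≡ 1/4 = 3/4
β ∧ β = 1 ∧ 1 = 1
¬β = ¬1 = 0
α ∨ ¬β = 1/4 ∨ 0 = 1/4
(β ∧ β) ∧ (α ∨ ¬β) = 1 ∧ 1/4 = 1/4
(¬β ≡ α) ⊃ ((β ∧ β) ∧ (α ∨ ¬β)) = 3/4 ⊃ 1/4 = 1/2
(((α ∧ α) ⊃ ¬β) ∧ (β ≡ (β ∧ β))) ∨ ((¬β ≡ α) ⊃ ((β ∧ β) ∧ (α ∨ ¬β))) = 3/4 ∨ 1/2 = 3/4
No assignment yields a value below 3/4, so this is the minimum.

3/4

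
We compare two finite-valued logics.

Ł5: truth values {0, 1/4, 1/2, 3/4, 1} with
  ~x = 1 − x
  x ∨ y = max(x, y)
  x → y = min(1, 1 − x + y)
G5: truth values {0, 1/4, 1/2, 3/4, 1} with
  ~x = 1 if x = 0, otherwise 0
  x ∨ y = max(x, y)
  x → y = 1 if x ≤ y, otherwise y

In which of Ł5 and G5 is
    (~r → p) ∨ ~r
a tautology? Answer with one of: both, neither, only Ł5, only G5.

only G5

In Ł5: at p = 0, r = 1/4 the value is 3/4 — not a tautology.
In G5: every assignment gives 1 — tautology.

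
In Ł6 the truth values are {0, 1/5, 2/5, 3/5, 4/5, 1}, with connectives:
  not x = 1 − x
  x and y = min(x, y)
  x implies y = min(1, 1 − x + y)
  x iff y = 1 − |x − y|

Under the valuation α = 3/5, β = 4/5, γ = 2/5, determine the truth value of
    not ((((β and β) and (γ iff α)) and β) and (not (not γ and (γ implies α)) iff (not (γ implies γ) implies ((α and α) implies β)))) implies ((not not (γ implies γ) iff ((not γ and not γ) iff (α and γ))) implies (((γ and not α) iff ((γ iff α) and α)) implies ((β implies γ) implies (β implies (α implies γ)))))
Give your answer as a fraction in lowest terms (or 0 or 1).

β and β = 4/5 and 4/5 = 4/5
γ iff α = 2/5 iff 3/5 = 4/5
(β and β) and (γ iff α) = 4/5 and 4/5 = 4/5
((β and β) and (γ iff α)) and β = 4/5 and 4/5 = 4/5
not γ = not 2/5 = 3/5
γ implies α = 2/5 implies 3/5 = 1
not γ and (γ implies α) = 3/5 and 1 = 3/5
not (not γ and (γ implies α)) = not 3/5 = 2/5
γ implies γ = 2/5 implies 2/5 = 1
not (γ implies γ) = not 1 = 0
α and α = 3/5 and 3/5 = 3/5
(α and α) implies β = 3/5 implies 4/5 = 1
not (γ implies γ) implies ((α and α) implies β) = 0 implies 1 = 1
not (not γ and (γ implies α)) iff (not (γ implies γ) implies ((α and α) implies β)) = 2/5 iff 1 = 2/5
(((β and β) and (γ iff α)) and β) and (not (not γ and (γ implies α)) iff (not (γ implies γ) implies ((α and α) implies β))) = 4/5 and 2/5 = 2/5
not ((((β and β) and (γ iff α)) and β) and (not (not γ and (γ implies α)) iff (not (γ implies γ) implies ((α and α) implies β)))) = not 2/5 = 3/5
γ implies γ = 2/5 implies 2/5 = 1
not (γ implies γ) = not 1 = 0
not not (γ implies γ) = not 0 = 1
not γ = not 2/5 = 3/5
not γ = not 2/5 = 3/5
not γ and not γ = 3/5 and 3/5 = 3/5
α and γ = 3/5 and 2/5 = 2/5
(not γ and not γ) iff (α and γ) = 3/5 iff 2/5 = 4/5
not not (γ implies γ) iff ((not γ and not γ) iff (α and γ)) = 1 iff 4/5 = 4/5
not α = not 3/5 = 2/5
γ and not α = 2/5 and 2/5 = 2/5
γ iff α = 2/5 iff 3/5 = 4/5
(γ iff α) and α = 4/5 and 3/5 = 3/5
(γ and not α) iff ((γ iff α) and α) = 2/5 iff 3/5 = 4/5
β implies γ = 4/5 implies 2/5 = 3/5
α implies γ = 3/5 implies 2/5 = 4/5
β implies (α implies γ) = 4/5 implies 4/5 = 1
(β implies γ) implies (β implies (α implies γ)) = 3/5 implies 1 = 1
((γ and not α) iff ((γ iff α) and α)) implies ((β implies γ) implies (β implies (α implies γ))) = 4/5 implies 1 = 1
(not not (γ implies γ) iff ((not γ and not γ) iff (α and γ))) implies (((γ and not α) iff ((γ iff α) and α)) implies ((β implies γ) implies (β implies (α implies γ)))) = 4/5 implies 1 = 1
not ((((β and β) and (γ iff α)) and β) and (not (not γ and (γ implies α)) iff (not (γ implies γ) implies ((α and α) implies β)))) implies ((not not (γ implies γ) iff ((not γ and not γ) iff (α and γ))) implies (((γ and not α) iff ((γ iff α) and α)) implies ((β implies γ) implies (β implies (α implies γ))))) = 3/5 implies 1 = 1

1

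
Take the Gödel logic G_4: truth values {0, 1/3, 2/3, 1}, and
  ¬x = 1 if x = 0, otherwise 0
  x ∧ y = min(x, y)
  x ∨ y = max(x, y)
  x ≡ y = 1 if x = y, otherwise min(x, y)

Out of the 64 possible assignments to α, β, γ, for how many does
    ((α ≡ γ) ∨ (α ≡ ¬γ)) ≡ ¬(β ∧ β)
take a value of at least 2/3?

11

value 1: 8 assignments (counts)
value 2/3: 3 assignments (counts)
value 1/3: 5 assignments
value 0: 48 assignments
So 11 of the 64 assignments meet the threshold.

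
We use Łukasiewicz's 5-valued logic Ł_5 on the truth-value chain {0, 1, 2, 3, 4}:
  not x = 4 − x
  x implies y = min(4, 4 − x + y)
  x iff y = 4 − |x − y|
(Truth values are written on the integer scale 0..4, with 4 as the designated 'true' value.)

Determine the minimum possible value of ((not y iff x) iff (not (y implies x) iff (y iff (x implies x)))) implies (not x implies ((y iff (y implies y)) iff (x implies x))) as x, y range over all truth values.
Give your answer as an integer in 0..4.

3

Take x = 1, y = 1:
not y = not 1 = 3
not y iff x = 3 iff 1 = 2
y implies x = 1 implies 1 = 4
not (y implies x) = not 4 = 0
x implies x = 1 implies 1 = 4
y iff (x implies x) = 1 iff 4 = 1
not (y implies x) iff (y iff (x implies x)) = 0 iff 1 = 3
(not y iff x) iff (not (y implies x) iff (y iff (x implies x))) = 2 iff 3 = 3
not x = not 1 = 3
y implies y = 1 implies 1 = 4
y iff (y implies y) = 1 iff 4 = 1
x implies x = 1 implies 1 = 4
(y iff (y implies y)) iff (x implies x) = 1 iff 4 = 1
not x implies ((y iff (y implies y)) iff (x implies x)) = 3 implies 1 = 2
((not y iff x) iff (not (y implies x) iff (y iff (x implies x)))) implies (not x implies ((y iff (y implies y)) iff (x implies x))) = 3 implies 2 = 3
No assignment yields a value below 3, so this is the minimum.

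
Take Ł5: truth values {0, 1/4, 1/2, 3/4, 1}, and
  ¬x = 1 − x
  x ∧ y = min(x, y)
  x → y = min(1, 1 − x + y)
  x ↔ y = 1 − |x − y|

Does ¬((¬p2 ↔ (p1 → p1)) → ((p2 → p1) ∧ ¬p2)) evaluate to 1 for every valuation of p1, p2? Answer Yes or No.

No

Counterexample: take p1 = 0, p2 = 0.
¬p2 = ¬0 = 1
p1 → p1 = 0 → 0 = 1
¬p2 ↔ (p1 → p1) = 1 ↔ 1 = 1
p2 → p1 = 0 → 0 = 1
¬p2 = ¬0 = 1
(p2 → p1) ∧ ¬p2 = 1 ∧ 1 = 1
(¬p2 ↔ (p1 → p1)) → ((p2 → p1) ∧ ¬p2) = 1 → 1 = 1
¬((¬p2 ↔ (p1 → p1)) → ((p2 → p1) ∧ ¬p2)) = ¬1 = 0
This gives 0 ≠ 1.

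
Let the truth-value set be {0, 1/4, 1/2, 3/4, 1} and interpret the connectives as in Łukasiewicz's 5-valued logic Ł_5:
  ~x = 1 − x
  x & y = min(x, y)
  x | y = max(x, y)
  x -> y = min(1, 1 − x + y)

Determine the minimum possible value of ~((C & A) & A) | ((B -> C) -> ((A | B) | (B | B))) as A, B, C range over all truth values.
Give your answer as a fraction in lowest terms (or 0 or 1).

Take A = 1/2, B = 0, C = 1/2:
C & A = 1/2 & 1/2 = 1/2
(C & A) & A = 1/2 & 1/2 = 1/2
~((C & A) & A) = ~1/2 = 1/2
B -> C = 0 -> 1/2 = 1
A | B = 1/2 | 0 = 1/2
B | B = 0 | 0 = 0
(A | B) | (B | B) = 1/2 | 0 = 1/2
(B -> C) -> ((A | B) | (B | B)) = 1 -> 1/2 = 1/2
~((C & A) & A) | ((B -> C) -> ((A | B) | (B | B))) = 1/2 | 1/2 = 1/2
No assignment yields a value below 1/2, so this is the minimum.

1/2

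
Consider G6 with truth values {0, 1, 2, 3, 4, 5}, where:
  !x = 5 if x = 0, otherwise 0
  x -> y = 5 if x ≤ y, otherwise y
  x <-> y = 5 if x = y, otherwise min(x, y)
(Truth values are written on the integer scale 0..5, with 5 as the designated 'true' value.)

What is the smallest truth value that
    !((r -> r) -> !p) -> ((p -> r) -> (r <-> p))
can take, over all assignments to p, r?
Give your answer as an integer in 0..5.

1

Take p = 1, r = 2:
r -> r = 2 -> 2 = 5
!p = !1 = 0
(r -> r) -> !p = 5 -> 0 = 0
!((r -> r) -> !p) = !0 = 5
p -> r = 1 -> 2 = 5
r <-> p = 2 <-> 1 = 1
(p -> r) -> (r <-> p) = 5 -> 1 = 1
!((r -> r) -> !p) -> ((p -> r) -> (r <-> p)) = 5 -> 1 = 1
No assignment yields a value below 1, so this is the minimum.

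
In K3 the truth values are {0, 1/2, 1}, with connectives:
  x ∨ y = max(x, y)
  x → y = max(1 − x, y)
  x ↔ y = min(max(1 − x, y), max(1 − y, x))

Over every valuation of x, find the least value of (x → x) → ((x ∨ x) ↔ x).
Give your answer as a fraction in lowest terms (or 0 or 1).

Take x = 1/2:
x → x = 1/2 → 1/2 = 1/2
x ∨ x = 1/2 ∨ 1/2 = 1/2
(x ∨ x) ↔ x = 1/2 ↔ 1/2 = 1/2
(x → x) → ((x ∨ x) ↔ x) = 1/2 → 1/2 = 1/2
No assignment yields a value below 1/2, so this is the minimum.

1/2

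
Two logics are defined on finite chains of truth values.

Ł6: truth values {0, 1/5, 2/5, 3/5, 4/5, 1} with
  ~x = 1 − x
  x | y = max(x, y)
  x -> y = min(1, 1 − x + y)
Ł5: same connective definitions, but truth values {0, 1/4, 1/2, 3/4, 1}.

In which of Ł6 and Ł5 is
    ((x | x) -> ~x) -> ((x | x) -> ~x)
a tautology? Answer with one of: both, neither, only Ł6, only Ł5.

both

In Ł6: every assignment gives 1 — tautology.
In Ł5: every assignment gives 1 — tautology.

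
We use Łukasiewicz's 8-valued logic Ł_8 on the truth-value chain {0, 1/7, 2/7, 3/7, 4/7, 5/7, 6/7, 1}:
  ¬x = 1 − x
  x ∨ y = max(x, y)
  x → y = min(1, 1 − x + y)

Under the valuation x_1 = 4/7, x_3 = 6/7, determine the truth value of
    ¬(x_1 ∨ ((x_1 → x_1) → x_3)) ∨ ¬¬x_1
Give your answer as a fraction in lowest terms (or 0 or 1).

x_1 → x_1 = 4/7 → 4/7 = 1
(x_1 → x_1) → x_3 = 1 → 6/7 = 6/7
x_1 ∨ ((x_1 → x_1) → x_3) = 4/7 ∨ 6/7 = 6/7
¬(x_1 ∨ ((x_1 → x_1) → x_3)) = ¬6/7 = 1/7
¬x_1 = ¬4/7 = 3/7
¬¬x_1 = ¬3/7 = 4/7
¬(x_1 ∨ ((x_1 → x_1) → x_3)) ∨ ¬¬x_1 = 1/7 ∨ 4/7 = 4/7

4/7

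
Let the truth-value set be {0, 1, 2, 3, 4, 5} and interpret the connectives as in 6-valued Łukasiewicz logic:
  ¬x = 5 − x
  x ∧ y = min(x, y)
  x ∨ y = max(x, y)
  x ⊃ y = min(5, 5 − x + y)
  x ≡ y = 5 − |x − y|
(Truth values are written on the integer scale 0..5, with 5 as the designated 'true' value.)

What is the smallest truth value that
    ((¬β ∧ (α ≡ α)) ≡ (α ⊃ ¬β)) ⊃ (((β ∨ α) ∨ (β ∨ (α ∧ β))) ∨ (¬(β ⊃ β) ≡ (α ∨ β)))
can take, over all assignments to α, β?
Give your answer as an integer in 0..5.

3

Take α = 2, β = 0:
¬β = ¬0 = 5
α ≡ α = 2 ≡ 2 = 5
¬β ∧ (α ≡ α) = 5 ∧ 5 = 5
¬β = ¬0 = 5
α ⊃ ¬β = 2 ⊃ 5 = 5
(¬β ∧ (α ≡ α)) ≡ (α ⊃ ¬β) = 5 ≡ 5 = 5
β ∨ α = 0 ∨ 2 = 2
α ∧ β = 2 ∧ 0 = 0
β ∨ (α ∧ β) = 0 ∨ 0 = 0
(β ∨ α) ∨ (β ∨ (α ∧ β)) = 2 ∨ 0 = 2
β ⊃ β = 0 ⊃ 0 = 5
¬(β ⊃ β) = ¬5 = 0
α ∨ β = 2 ∨ 0 = 2
¬(β ⊃ β) ≡ (α ∨ β) = 0 ≡ 2 = 3
((β ∨ α) ∨ (β ∨ (α ∧ β))) ∨ (¬(β ⊃ β) ≡ (α ∨ β)) = 2 ∨ 3 = 3
((¬β ∧ (α ≡ α)) ≡ (α ⊃ ¬β)) ⊃ (((β ∨ α) ∨ (β ∨ (α ∧ β))) ∨ (¬(β ⊃ β) ≡ (α ∨ β))) = 5 ⊃ 3 = 3
No assignment yields a value below 3, so this is the minimum.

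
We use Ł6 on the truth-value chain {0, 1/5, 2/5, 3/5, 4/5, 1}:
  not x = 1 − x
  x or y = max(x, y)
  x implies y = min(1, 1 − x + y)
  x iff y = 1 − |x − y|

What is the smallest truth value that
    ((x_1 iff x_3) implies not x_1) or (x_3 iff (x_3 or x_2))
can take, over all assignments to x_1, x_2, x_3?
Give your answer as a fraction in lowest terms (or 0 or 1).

3/5

Take x_1 = 2/5, x_2 = 4/5, x_3 = 2/5:
x_1 iff x_3 = 2/5 iff 2/5 = 1
not x_1 = not 2/5 = 3/5
(x_1 iff x_3) implies not x_1 = 1 implies 3/5 = 3/5
x_3 or x_2 = 2/5 or 4/5 = 4/5
x_3 iff (x_3 or x_2) = 2/5 iff 4/5 = 3/5
((x_1 iff x_3) implies not x_1) or (x_3 iff (x_3 or x_2)) = 3/5 or 3/5 = 3/5
No assignment yields a value below 3/5, so this is the minimum.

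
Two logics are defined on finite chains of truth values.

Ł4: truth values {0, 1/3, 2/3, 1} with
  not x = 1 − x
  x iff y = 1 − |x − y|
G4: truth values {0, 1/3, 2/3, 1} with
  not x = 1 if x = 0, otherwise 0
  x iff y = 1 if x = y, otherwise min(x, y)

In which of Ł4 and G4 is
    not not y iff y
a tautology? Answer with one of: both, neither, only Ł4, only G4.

only Ł4

In Ł4: every assignment gives 1 — tautology.
In G4: at y = 1/3 the value is 1/3 — not a tautology.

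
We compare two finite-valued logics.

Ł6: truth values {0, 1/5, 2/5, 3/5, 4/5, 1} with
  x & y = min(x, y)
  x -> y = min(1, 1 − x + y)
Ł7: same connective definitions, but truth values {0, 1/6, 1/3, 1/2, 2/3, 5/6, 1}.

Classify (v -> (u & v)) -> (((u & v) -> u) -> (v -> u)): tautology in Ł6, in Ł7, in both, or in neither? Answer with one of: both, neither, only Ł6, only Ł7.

both

In Ł6: every assignment gives 1 — tautology.
In Ł7: every assignment gives 1 — tautology.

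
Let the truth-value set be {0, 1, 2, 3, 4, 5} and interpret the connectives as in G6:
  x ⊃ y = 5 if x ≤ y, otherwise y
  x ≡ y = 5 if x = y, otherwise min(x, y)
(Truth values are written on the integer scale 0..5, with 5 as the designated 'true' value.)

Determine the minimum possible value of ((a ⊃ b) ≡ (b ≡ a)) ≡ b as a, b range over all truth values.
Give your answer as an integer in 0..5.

Take a = 0, b = 0:
a ⊃ b = 0 ⊃ 0 = 5
b ≡ a = 0 ≡ 0 = 5
(a ⊃ b) ≡ (b ≡ a) = 5 ≡ 5 = 5
((a ⊃ b) ≡ (b ≡ a)) ≡ b = 5 ≡ 0 = 0
No assignment yields a value below 0, so this is the minimum.

0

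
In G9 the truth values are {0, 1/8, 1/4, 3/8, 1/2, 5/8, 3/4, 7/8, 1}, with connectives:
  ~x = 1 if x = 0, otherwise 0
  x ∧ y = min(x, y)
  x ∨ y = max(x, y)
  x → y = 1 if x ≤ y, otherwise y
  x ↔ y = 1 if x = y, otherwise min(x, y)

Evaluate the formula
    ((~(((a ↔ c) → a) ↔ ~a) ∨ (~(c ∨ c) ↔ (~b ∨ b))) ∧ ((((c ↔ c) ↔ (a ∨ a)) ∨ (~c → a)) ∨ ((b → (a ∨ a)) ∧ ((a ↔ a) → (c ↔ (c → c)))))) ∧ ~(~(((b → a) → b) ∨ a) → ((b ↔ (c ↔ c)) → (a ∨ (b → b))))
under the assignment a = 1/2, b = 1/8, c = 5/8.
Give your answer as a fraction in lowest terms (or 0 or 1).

a ↔ c = 1/2 ↔ 5/8 = 1/2
(a ↔ c) → a = 1/2 → 1/2 = 1
~a = ~1/2 = 0
((a ↔ c) → a) ↔ ~a = 1 ↔ 0 = 0
~(((a ↔ c) → a) ↔ ~a) = ~0 = 1
c ∨ c = 5/8 ∨ 5/8 = 5/8
~(c ∨ c) = ~5/8 = 0
~b = ~1/8 = 0
~b ∨ b = 0 ∨ 1/8 = 1/8
~(c ∨ c) ↔ (~b ∨ b) = 0 ↔ 1/8 = 0
~(((a ↔ c) → a) ↔ ~a) ∨ (~(c ∨ c) ↔ (~b ∨ b)) = 1 ∨ 0 = 1
c ↔ c = 5/8 ↔ 5/8 = 1
a ∨ a = 1/2 ∨ 1/2 = 1/2
(c ↔ c) ↔ (a ∨ a) = 1 ↔ 1/2 = 1/2
~c = ~5/8 = 0
~c → a = 0 → 1/2 = 1
((c ↔ c) ↔ (a ∨ a)) ∨ (~c → a) = 1/2 ∨ 1 = 1
a ∨ a = 1/2 ∨ 1/2 = 1/2
b → (a ∨ a) = 1/8 → 1/2 = 1
a ↔ a = 1/2 ↔ 1/2 = 1
c → c = 5/8 → 5/8 = 1
c ↔ (c → c) = 5/8 ↔ 1 = 5/8
(a ↔ a) → (c ↔ (c → c)) = 1 → 5/8 = 5/8
(b → (a ∨ a)) ∧ ((a ↔ a) → (c ↔ (c → c))) = 1 ∧ 5/8 = 5/8
(((c ↔ c) ↔ (a ∨ a)) ∨ (~c → a)) ∨ ((b → (a ∨ a)) ∧ ((a ↔ a) → (c ↔ (c → c)))) = 1 ∨ 5/8 = 1
(~(((a ↔ c) → a) ↔ ~a) ∨ (~(c ∨ c) ↔ (~b ∨ b))) ∧ ((((c ↔ c) ↔ (a ∨ a)) ∨ (~c → a)) ∨ ((b → (a ∨ a)) ∧ ((a ↔ a) → (c ↔ (c → c))))) = 1 ∧ 1 = 1
b → a = 1/8 → 1/2 = 1
(b → a) → b = 1 → 1/8 = 1/8
((b → a) → b) ∨ a = 1/8 ∨ 1/2 = 1/2
~(((b → a) → b) ∨ a) = ~1/2 = 0
c ↔ c = 5/8 ↔ 5/8 = 1
b ↔ (c ↔ c) = 1/8 ↔ 1 = 1/8
b → b = 1/8 → 1/8 = 1
a ∨ (b → b) = 1/2 ∨ 1 = 1
(b ↔ (c ↔ c)) → (a ∨ (b → b)) = 1/8 → 1 = 1
~(((b → a) → b) ∨ a) → ((b ↔ (c ↔ c)) → (a ∨ (b → b))) = 0 → 1 = 1
~(~(((b → a) → b) ∨ a) → ((b ↔ (c ↔ c)) → (a ∨ (b → b)))) = ~1 = 0
((~(((a ↔ c) → a) ↔ ~a) ∨ (~(c ∨ c) ↔ (~b ∨ b))) ∧ ((((c ↔ c) ↔ (a ∨ a)) ∨ (~c → a)) ∨ ((b → (a ∨ a)) ∧ ((a ↔ a) → (c ↔ (c → c)))))) ∧ ~(~(((b → a) → b) ∨ a) → ((b ↔ (c ↔ c)) → (a ∨ (b → b)))) = 1 ∧ 0 = 0

0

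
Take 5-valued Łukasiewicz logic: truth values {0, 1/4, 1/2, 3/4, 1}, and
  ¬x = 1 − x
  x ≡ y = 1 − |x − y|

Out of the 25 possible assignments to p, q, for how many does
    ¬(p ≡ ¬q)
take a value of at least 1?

value 1: 2 assignments (counts)
value 3/4: 4 assignments
value 1/2: 6 assignments
value 1/4: 8 assignments
value 0: 5 assignments
So 2 of the 25 assignments meet the threshold.

2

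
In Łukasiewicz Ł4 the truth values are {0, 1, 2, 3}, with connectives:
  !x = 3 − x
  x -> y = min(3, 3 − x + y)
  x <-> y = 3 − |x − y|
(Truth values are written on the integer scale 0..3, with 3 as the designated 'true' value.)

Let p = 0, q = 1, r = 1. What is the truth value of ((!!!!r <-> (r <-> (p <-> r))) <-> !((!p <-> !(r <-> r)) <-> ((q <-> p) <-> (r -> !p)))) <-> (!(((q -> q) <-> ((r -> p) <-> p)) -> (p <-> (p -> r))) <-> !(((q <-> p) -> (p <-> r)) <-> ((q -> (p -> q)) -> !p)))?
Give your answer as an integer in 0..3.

2

!r = !1 = 2
!!r = !2 = 1
!!!r = !1 = 2
!!!!r = !2 = 1
p <-> r = 0 <-> 1 = 2
r <-> (p <-> r) = 1 <-> 2 = 2
!!!!r <-> (r <-> (p <-> r)) = 1 <-> 2 = 2
!p = !0 = 3
r <-> r = 1 <-> 1 = 3
!(r <-> r) = !3 = 0
!p <-> !(r <-> r) = 3 <-> 0 = 0
q <-> p = 1 <-> 0 = 2
!p = !0 = 3
r -> !p = 1 -> 3 = 3
(q <-> p) <-> (r -> !p) = 2 <-> 3 = 2
(!p <-> !(r <-> r)) <-> ((q <-> p) <-> (r -> !p)) = 0 <-> 2 = 1
!((!p <-> !(r <-> r)) <-> ((q <-> p) <-> (r -> !p))) = !1 = 2
(!!!!r <-> (r <-> (p <-> r))) <-> !((!p <-> !(r <-> r)) <-> ((q <-> p) <-> (r -> !p))) = 2 <-> 2 = 3
q -> q = 1 -> 1 = 3
r -> p = 1 -> 0 = 2
(r -> p) <-> p = 2 <-> 0 = 1
(q -> q) <-> ((r -> p) <-> p) = 3 <-> 1 = 1
p -> r = 0 -> 1 = 3
p <-> (p -> r) = 0 <-> 3 = 0
((q -> q) <-> ((r -> p) <-> p)) -> (p <-> (p -> r)) = 1 -> 0 = 2
!(((q -> q) <-> ((r -> p) <-> p)) -> (p <-> (p -> r))) = !2 = 1
q <-> p = 1 <-> 0 = 2
p <-> r = 0 <-> 1 = 2
(q <-> p) -> (p <-> r) = 2 -> 2 = 3
p -> q = 0 -> 1 = 3
q -> (p -> q) = 1 -> 3 = 3
!p = !0 = 3
(q -> (p -> q)) -> !p = 3 -> 3 = 3
((q <-> p) -> (p <-> r)) <-> ((q -> (p -> q)) -> !p) = 3 <-> 3 = 3
!(((q <-> p) -> (p <-> r)) <-> ((q -> (p -> q)) -> !p)) = !3 = 0
!(((q -> q) <-> ((r -> p) <-> p)) -> (p <-> (p -> r))) <-> !(((q <-> p) -> (p <-> r)) <-> ((q -> (p -> q)) -> !p)) = 1 <-> 0 = 2
((!!!!r <-> (r <-> (p <-> r))) <-> !((!p <-> !(r <-> r)) <-> ((q <-> p) <-> (r -> !p)))) <-> (!(((q -> q) <-> ((r -> p) <-> p)) -> (p <-> (p -> r))) <-> !(((q <-> p) -> (p <-> r)) <-> ((q -> (p -> q)) -> !p))) = 3 <-> 2 = 2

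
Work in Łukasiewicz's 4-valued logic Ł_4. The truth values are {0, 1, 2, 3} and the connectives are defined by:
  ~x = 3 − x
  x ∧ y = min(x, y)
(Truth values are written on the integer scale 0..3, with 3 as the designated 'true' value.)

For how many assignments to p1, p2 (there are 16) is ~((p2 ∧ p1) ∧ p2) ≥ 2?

p1 = 0, p2 = 0 ↦ 3  ≥
p1 = 0, p2 = 1 ↦ 3  ≥
p1 = 0, p2 = 2 ↦ 3  ≥
p1 = 0, p2 = 3 ↦ 3  ≥
p1 = 1, p2 = 0 ↦ 3  ≥
p1 = 1, p2 = 1 ↦ 2  ≥
p1 = 1, p2 = 2 ↦ 2  ≥
p1 = 1, p2 = 3 ↦ 2  ≥
p1 = 2, p2 = 0 ↦ 3  ≥
p1 = 2, p2 = 1 ↦ 2  ≥
p1 = 2, p2 = 2 ↦ 1  <
p1 = 2, p2 = 3 ↦ 1  <
p1 = 3, p2 = 0 ↦ 3  ≥
p1 = 3, p2 = 1 ↦ 2  ≥
p1 = 3, p2 = 2 ↦ 1  <
p1 = 3, p2 = 3 ↦ 0  <
So 12 of the 16 assignments meet the threshold.

12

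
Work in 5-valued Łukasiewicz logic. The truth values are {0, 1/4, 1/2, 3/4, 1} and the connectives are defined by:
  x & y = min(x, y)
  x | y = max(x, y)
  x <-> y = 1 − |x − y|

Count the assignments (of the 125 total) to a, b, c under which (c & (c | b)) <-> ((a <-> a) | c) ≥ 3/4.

50

value 1: 25 assignments (counts)
value 3/4: 25 assignments (counts)
value 1/2: 25 assignments
value 1/4: 25 assignments
value 0: 25 assignments
So 50 of the 125 assignments meet the threshold.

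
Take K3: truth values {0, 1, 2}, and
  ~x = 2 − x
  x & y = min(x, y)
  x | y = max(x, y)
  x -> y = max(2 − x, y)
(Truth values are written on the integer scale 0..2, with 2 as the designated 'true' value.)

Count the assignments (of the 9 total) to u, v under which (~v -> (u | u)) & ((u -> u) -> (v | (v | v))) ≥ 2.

3

u = 0, v = 0 ↦ 0  <
u = 0, v = 1 ↦ 1  <
u = 0, v = 2 ↦ 2  ≥
u = 1, v = 0 ↦ 1  <
u = 1, v = 1 ↦ 1  <
u = 1, v = 2 ↦ 2  ≥
u = 2, v = 0 ↦ 0  <
u = 2, v = 1 ↦ 1  <
u = 2, v = 2 ↦ 2  ≥
So 3 of the 9 assignments meet the threshold.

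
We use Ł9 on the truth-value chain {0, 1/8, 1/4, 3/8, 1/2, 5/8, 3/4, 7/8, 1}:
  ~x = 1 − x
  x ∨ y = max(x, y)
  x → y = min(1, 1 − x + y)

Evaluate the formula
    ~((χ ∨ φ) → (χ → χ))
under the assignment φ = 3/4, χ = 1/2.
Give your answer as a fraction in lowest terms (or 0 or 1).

0

χ ∨ φ = 1/2 ∨ 3/4 = 3/4
χ → χ = 1/2 → 1/2 = 1
(χ ∨ φ) → (χ → χ) = 3/4 → 1 = 1
~((χ ∨ φ) → (χ → χ)) = ~1 = 0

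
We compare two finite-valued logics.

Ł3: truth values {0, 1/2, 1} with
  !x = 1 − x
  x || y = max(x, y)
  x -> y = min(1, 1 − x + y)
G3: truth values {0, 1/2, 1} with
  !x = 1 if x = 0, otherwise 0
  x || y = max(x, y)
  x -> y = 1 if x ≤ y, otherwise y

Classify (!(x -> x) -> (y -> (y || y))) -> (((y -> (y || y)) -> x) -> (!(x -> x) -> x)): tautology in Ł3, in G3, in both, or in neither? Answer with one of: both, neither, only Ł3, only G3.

both

In Ł3: every assignment gives 1 — tautology.
In G3: every assignment gives 1 — tautology.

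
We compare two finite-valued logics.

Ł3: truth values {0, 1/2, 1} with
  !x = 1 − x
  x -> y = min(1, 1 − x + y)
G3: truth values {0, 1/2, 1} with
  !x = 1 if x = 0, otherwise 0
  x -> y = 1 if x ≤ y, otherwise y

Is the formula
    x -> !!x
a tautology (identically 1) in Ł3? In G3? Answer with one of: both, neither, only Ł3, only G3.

both

In Ł3: every assignment gives 1 — tautology.
In G3: every assignment gives 1 — tautology.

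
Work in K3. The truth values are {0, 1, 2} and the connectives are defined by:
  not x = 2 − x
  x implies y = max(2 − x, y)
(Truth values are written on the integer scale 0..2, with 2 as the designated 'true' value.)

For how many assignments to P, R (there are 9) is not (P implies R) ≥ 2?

1

P = 0, R = 0 ↦ 0  <
P = 0, R = 1 ↦ 0  <
P = 0, R = 2 ↦ 0  <
P = 1, R = 0 ↦ 1  <
P = 1, R = 1 ↦ 1  <
P = 1, R = 2 ↦ 0  <
P = 2, R = 0 ↦ 2  ≥
P = 2, R = 1 ↦ 1  <
P = 2, R = 2 ↦ 0  <
So 1 of the 9 assignments meets the threshold.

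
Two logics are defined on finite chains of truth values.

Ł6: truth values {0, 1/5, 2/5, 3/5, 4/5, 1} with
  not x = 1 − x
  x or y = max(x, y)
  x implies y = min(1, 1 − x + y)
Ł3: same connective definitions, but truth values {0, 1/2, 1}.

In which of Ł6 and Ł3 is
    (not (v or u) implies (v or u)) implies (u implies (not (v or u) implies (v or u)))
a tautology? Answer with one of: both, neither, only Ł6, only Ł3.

both

In Ł6: every assignment gives 1 — tautology.
In Ł3: every assignment gives 1 — tautology.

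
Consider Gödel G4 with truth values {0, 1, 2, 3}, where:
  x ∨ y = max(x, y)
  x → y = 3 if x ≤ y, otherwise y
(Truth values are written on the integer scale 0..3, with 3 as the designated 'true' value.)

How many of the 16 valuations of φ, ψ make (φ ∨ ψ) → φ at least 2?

11

φ = 0, ψ = 0 ↦ 3  ≥
φ = 0, ψ = 1 ↦ 0  <
φ = 0, ψ = 2 ↦ 0  <
φ = 0, ψ = 3 ↦ 0  <
φ = 1, ψ = 0 ↦ 3  ≥
φ = 1, ψ = 1 ↦ 3  ≥
φ = 1, ψ = 2 ↦ 1  <
φ = 1, ψ = 3 ↦ 1  <
φ = 2, ψ = 0 ↦ 3  ≥
φ = 2, ψ = 1 ↦ 3  ≥
φ = 2, ψ = 2 ↦ 3  ≥
φ = 2, ψ = 3 ↦ 2  ≥
φ = 3, ψ = 0 ↦ 3  ≥
φ = 3, ψ = 1 ↦ 3  ≥
φ = 3, ψ = 2 ↦ 3  ≥
φ = 3, ψ = 3 ↦ 3  ≥
So 11 of the 16 assignments meet the threshold.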